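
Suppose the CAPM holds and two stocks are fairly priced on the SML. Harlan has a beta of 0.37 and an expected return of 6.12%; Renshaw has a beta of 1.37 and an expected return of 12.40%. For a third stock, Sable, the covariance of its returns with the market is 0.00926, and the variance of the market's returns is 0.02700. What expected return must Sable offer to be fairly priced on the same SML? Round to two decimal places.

MRP = (12.40% − 6.12%) / (1.37 − 0.37) = 6.2800%
R_f = 6.12% − 0.37 × 6.2800% = 3.7964%
β_Sable = Cov / Var(R_m) = 0.00926 / 0.02700 = 0.3430
E(R_Sable) = R_f + β × MRP = 3.7964% + 0.3430 × 6.2800% = 5.95%

5.95%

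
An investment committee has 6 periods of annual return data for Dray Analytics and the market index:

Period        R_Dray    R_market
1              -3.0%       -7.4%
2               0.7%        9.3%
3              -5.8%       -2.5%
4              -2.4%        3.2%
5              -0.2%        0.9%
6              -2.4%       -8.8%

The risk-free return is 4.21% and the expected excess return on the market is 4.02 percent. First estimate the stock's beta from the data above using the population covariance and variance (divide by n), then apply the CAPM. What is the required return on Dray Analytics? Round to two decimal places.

4.99%

Mean R_i = (-3.0 + 0.7 − 5.8 − 2.4 − 0.2 − 2.4) / 6 = -2.1833%
Mean R_m = (-7.4 + 9.3 − 2.5 + 3.2 + 0.9 − 8.8) / 6 = -0.8833%
Σ(R_i − R̄_i)(R_m − R̄_m) = 44.8983  ⇒  Cov = 44.8983 / 6 = 7.4831
Σ(R_m − R̄_m)² = 231.3083  ⇒  Var(R_m) = 231.3083 / 6 = 38.5514
β = Cov / Var(R_m) = 7.4831 / 38.5514 = 0.1941
E(R) = R_f + β × MRP = 4.21% + 0.1941 × 4.02% = 4.99%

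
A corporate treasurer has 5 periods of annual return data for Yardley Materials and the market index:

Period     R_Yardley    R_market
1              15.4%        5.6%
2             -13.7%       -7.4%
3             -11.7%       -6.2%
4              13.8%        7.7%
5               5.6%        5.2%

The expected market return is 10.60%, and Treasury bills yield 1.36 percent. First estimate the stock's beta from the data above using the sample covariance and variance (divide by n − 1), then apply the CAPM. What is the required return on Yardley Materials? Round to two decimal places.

18.68%

Mean R_i = (15.4 − 13.7 − 11.7 + 13.8 + 5.6) / 5 = 1.8800%
Mean R_m = (5.6 − 7.4 − 6.2 + 7.7 + 5.2) / 5 = 0.9800%
Σ(R_i − R̄_i)(R_m − R̄_m) = 386.3280  ⇒  Cov = 386.3280 / 4 = 96.5820
Σ(R_m − R̄_m)² = 206.0880  ⇒  Var(R_m) = 206.0880 / 4 = 51.5220
β = Cov / Var(R_m) = 96.5820 / 51.5220 = 1.8746
MRP = 10.60% − 1.36% = 9.24%
E(R) = R_f + β × MRP = 1.36% + 1.8746 × 9.24% = 18.68%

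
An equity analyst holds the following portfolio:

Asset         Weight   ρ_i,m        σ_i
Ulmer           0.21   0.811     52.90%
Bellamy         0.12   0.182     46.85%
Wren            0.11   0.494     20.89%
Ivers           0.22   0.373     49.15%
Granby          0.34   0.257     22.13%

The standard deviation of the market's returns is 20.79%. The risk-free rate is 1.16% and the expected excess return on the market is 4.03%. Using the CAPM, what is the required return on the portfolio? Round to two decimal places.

4.48%

β_Ulmer = 0.811 × 52.90% / 20.79% = 2.0636
β_Bellamy = 0.182 × 46.85% / 20.79% = 0.4101
β_Wren = 0.494 × 20.89% / 20.79% = 0.4964
β_Ivers = 0.373 × 49.15% / 20.79% = 0.8818
β_Granby = 0.257 × 22.13% / 20.79% = 0.2736
β_P = Σ w_i β_i = 0.21×2.0636 + 0.12×0.4101 + 0.11×0.4964 + 0.22×0.8818 + 0.34×0.2736 = 0.8242
E(R_P) = R_f + β_P × MRP = 1.16% + 0.8242 × 4.03% = 4.48%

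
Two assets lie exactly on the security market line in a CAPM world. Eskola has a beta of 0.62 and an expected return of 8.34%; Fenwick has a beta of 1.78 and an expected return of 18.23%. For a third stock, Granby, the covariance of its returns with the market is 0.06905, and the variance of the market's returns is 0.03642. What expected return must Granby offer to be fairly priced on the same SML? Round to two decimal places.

19.22%

MRP = (18.23% − 8.34%) / (1.78 − 0.62) = 8.5259%
R_f = 8.34% − 0.62 × 8.5259% = 3.0539%
β_Granby = Cov / Var(R_m) = 0.06905 / 0.03642 = 1.8959
E(R_Granby) = R_f + β × MRP = 3.0539% + 1.8959 × 8.5259% = 19.22%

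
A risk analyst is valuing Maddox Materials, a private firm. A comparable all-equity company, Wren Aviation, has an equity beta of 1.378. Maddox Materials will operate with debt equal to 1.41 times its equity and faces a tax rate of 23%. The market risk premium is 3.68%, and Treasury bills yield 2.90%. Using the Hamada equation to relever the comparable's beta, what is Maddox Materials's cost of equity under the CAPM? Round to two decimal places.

13.48%

β_L = β_U × [1 + (1 − t)(D/E)] = 1.378 × [1 + (1 − 0.23) × 1.41]
    = 1.378 × [1 + 0.77 × 1.41] = 1.378 × 2.0857 = 2.8741
E(R) = R_f + β_L × MRP = 2.90% + 2.8741 × 3.68% = 13.48%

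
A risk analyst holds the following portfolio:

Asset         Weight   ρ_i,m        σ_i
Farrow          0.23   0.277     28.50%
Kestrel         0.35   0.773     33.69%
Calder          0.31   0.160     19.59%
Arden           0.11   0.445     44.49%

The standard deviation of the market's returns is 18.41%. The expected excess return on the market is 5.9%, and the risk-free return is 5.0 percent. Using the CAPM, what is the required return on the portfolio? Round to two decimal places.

9.51%

β_Farrow = 0.277 × 28.50% / 18.41% = 0.4288
β_Kestrel = 0.773 × 33.69% / 18.41% = 1.4146
β_Calder = 0.160 × 19.59% / 18.41% = 0.1703
β_Arden = 0.445 × 44.49% / 18.41% = 1.0754
β_P = Σ w_i β_i = 0.23×0.4288 + 0.35×1.4146 + 0.31×0.1703 + 0.11×1.0754 = 0.7648
E(R_P) = R_f + β_P × MRP = 5.0% + 0.7648 × 5.9% = 9.51%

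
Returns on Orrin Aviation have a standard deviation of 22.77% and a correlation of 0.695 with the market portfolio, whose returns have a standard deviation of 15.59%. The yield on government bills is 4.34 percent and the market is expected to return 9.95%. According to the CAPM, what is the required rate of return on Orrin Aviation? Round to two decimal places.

β = ρ × σ_i / σ_m = 0.695 × 22.77% / 15.59% = 1.0151
MRP = 9.95% − 4.34% = 5.61%
E(R) = 4.34% + 1.0151 × 5.61% = 10.03%

10.03%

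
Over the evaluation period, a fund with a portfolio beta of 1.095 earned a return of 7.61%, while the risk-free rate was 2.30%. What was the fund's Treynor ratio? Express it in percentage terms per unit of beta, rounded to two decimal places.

Treynor = (R_P − R_f) / β_P = (7.61% − 2.30%) / 1.0950 = 5.31% / 1.0950 = 4.85%

4.85%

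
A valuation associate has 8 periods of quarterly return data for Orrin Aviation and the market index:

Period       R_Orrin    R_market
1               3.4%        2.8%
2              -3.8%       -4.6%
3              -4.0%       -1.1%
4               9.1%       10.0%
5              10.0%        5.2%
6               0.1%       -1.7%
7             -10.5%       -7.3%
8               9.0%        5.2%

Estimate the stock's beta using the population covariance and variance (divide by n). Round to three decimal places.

Mean R_i = (3.4 − 3.8 − 4.0 + 9.1 + 10.0 + 0.1 − 10.5 + 9.0) / 8 = 1.6625%
Mean R_m = (2.8 − 4.6 − 1.1 + 10.0 + 5.2 − 1.7 − 7.3 + 5.2) / 8 = 1.0625%
Σ(R_i − R̄_i)(R_m − R̄_m) = 283.5488  ⇒  Cov = 283.5488 / 8 = 35.4436
Σ(R_m − R̄_m)² = 231.4388  ⇒  Var(R_m) = 231.4388 / 8 = 28.9299
β = Cov / Var(R_m) = 35.4436 / 28.9299 = 1.2252

1.225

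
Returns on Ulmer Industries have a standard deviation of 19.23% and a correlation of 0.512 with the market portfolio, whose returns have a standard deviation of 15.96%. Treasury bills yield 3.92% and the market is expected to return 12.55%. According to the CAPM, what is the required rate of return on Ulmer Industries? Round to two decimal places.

β = ρ × σ_i / σ_m = 0.512 × 19.23% / 15.96% = 0.6169
MRP = 12.55% − 3.92% = 8.63%
E(R) = 3.92% + 0.6169 × 8.63% = 9.24%

9.24%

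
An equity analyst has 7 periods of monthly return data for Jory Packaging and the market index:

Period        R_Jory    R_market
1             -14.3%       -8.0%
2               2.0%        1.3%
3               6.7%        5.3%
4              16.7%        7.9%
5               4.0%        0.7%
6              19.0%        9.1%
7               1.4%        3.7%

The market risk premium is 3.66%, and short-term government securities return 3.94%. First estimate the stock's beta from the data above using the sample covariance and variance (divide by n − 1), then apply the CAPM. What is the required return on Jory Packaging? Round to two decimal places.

10.73%

Mean R_i = (-14.3 + 2.0 + 6.7 + 16.7 + 4.0 + 19.0 + 1.4) / 7 = 5.0714%
Mean R_m = (-8.0 + 1.3 + 5.3 + 7.9 + 0.7 + 9.1 + 3.7) / 7 = 2.8571%
Σ(R_i − R̄_i)(R_m − R̄_m) = 363.8914  ⇒  Cov = 363.8914 / 6 = 60.6486
Σ(R_m − R̄_m)² = 196.0371  ⇒  Var(R_m) = 196.0371 / 6 = 32.6729
β = Cov / Var(R_m) = 60.6486 / 32.6729 = 1.8562
E(R) = R_f + β × MRP = 3.94% + 1.8562 × 3.66% = 10.73%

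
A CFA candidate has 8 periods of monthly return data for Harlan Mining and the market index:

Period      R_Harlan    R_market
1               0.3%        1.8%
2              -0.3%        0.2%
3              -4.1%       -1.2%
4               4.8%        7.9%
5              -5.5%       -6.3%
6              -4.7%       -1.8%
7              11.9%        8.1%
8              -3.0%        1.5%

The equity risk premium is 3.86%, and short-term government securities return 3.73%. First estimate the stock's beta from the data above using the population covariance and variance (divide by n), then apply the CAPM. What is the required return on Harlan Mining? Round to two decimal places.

Mean R_i = (0.3 − 0.3 − 4.1 + 4.8 − 5.5 − 4.7 + 11.9 − 3.0) / 8 = -0.0750%
Mean R_m = (1.8 + 0.2 − 1.2 + 7.9 − 6.3 − 1.8 + 8.1 + 1.5) / 8 = 1.2750%
Σ(R_i − R̄_i)(R_m − R̄_m) = 179.0850  ⇒  Cov = 179.0850 / 8 = 22.3856
Σ(R_m − R̄_m)² = 164.9150  ⇒  Var(R_m) = 164.9150 / 8 = 20.6144
β = Cov / Var(R_m) = 22.3856 / 20.6144 = 1.0859
E(R) = R_f + β × MRP = 3.73% + 1.0859 × 3.86% = 7.92%

7.92%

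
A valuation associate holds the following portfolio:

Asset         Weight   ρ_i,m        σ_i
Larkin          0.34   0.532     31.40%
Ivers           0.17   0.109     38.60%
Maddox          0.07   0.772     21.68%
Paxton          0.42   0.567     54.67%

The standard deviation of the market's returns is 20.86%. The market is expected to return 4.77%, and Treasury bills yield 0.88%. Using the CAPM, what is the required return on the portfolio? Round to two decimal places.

β_Larkin = 0.532 × 31.40% / 20.86% = 0.8008
β_Ivers = 0.109 × 38.60% / 20.86% = 0.2017
β_Maddox = 0.772 × 21.68% / 20.86% = 0.8023
β_Paxton = 0.567 × 54.67% / 20.86% = 1.4860
β_P = Σ w_i β_i = 0.34×0.8008 + 0.17×0.2017 + 0.07×0.8023 + 0.42×1.4860 = 0.9868
MRP = 4.77% − 0.88% = 3.89%
E(R_P) = R_f + β_P × MRP = 0.88% + 0.9868 × 3.89% = 4.72%

4.72%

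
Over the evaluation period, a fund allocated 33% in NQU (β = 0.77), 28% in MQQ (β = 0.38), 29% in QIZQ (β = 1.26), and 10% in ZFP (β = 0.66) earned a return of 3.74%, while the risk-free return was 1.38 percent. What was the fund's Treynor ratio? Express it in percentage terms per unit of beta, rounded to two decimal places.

β_P = 0.33×0.77 + 0.28×0.38 + 0.29×1.26 + 0.10×0.66 = 0.7919
Treynor = (R_P − R_f) / β_P = (3.74% − 1.38%) / 0.7919 = 2.36% / 0.7919 = 2.98%

2.98%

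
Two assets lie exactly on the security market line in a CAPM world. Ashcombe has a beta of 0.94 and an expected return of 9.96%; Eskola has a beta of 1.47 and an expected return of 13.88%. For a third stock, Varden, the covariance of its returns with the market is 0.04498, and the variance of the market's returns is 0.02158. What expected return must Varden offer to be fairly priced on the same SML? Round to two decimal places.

18.42%

MRP = (13.88% − 9.96%) / (1.47 − 0.94) = 7.3962%
R_f = 9.96% − 0.94 × 7.3962% = 3.0076%
β_Varden = Cov / Var(R_m) = 0.04498 / 0.02158 = 2.0843
E(R_Varden) = R_f + β × MRP = 3.0076% + 2.0843 × 7.3962% = 18.42%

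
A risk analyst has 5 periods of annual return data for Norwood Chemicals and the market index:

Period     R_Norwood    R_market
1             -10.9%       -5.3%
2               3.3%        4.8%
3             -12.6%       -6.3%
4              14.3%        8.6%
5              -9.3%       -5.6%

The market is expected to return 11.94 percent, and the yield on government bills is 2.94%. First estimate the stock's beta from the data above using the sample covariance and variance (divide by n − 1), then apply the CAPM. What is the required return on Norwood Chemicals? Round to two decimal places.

Mean R_i = (-10.9 + 3.3 − 12.6 + 14.3 − 9.3) / 5 = -3.0400%
Mean R_m = (-5.3 + 4.8 − 6.3 + 8.6 − 5.6) / 5 = -0.7600%
Σ(R_i − R̄_i)(R_m − R̄_m) = 316.4980  ⇒  Cov = 316.4980 / 4 = 79.1245
Σ(R_m − R̄_m)² = 193.2520  ⇒  Var(R_m) = 193.2520 / 4 = 48.3130
β = Cov / Var(R_m) = 79.1245 / 48.3130 = 1.6377
MRP = 11.94% − 2.94% = 9.00%
E(R) = R_f + β × MRP = 2.94% + 1.6377 × 9.00% = 17.68%

17.68%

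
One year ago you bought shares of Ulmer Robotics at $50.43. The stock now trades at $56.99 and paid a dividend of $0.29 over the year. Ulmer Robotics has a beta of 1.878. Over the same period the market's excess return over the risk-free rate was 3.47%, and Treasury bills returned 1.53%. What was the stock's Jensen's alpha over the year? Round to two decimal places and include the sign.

Realised HPR = (P1 + D1 − P0) / P0 = (56.99 + 0.29 − 50.43) / 50.43 = 6.85 / 50.43 = 13.5832%
CAPM required = R_f + β·MRP = 1.53% + 1.878 × 3.47% = 8.04666%
α = realised − required = 13.5832% − 8.04666% = +5.54%

+5.54%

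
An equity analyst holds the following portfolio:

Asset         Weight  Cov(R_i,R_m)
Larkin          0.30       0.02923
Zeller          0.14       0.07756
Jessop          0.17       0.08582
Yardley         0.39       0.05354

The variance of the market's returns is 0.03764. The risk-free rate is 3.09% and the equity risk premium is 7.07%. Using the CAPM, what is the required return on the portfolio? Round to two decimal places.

13.44%

β_Larkin = 0.02923 / 0.03764 = 0.7766
β_Zeller = 0.07756 / 0.03764 = 2.0606
β_Jessop = 0.08582 / 0.03764 = 2.2800
β_Yardley = 0.05354 / 0.03764 = 1.4224
β_P = Σ w_i β_i = 0.30×0.7766 + 0.14×2.0606 + 0.17×2.2800 + 0.39×1.4224 = 1.4638
E(R_P) = R_f + β_P × MRP = 3.09% + 1.4638 × 7.07% = 13.44%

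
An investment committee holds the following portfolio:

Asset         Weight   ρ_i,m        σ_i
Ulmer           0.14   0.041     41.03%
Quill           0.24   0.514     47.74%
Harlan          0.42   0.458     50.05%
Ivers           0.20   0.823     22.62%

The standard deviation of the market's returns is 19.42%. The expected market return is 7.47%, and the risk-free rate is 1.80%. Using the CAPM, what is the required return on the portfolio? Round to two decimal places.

β_Ulmer = 0.041 × 41.03% / 19.42% = 0.0866
β_Quill = 0.514 × 47.74% / 19.42% = 1.2636
β_Harlan = 0.458 × 50.05% / 19.42% = 1.1804
β_Ivers = 0.823 × 22.62% / 19.42% = 0.9586
β_P = Σ w_i β_i = 0.14×0.0866 + 0.24×1.2636 + 0.42×1.1804 + 0.20×0.9586 = 1.0029
MRP = 7.47% − 1.80% = 5.67%
E(R_P) = R_f + β_P × MRP = 1.80% + 1.0029 × 5.67% = 7.49%

7.49%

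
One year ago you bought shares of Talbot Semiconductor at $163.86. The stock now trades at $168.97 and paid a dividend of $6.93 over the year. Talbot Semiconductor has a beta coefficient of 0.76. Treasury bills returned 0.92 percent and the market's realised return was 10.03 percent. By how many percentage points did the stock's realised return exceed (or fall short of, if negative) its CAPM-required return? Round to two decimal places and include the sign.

Realised HPR = (P1 + D1 − P0) / P0 = (168.97 + 6.93 − 163.86) / 163.86 = 12.04 / 163.86 = 7.3477%
MRP = 10.03% − 0.92% = 9.11%
CAPM required = R_f + β·MRP = 0.92% + 0.76 × 9.11% = 7.8436%
α = realised − required = 7.3477% − 7.8436% = -0.50%

-0.50%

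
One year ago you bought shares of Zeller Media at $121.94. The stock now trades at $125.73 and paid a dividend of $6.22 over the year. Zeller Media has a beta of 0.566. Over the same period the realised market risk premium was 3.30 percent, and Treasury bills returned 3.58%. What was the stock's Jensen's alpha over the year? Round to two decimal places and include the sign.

Realised HPR = (P1 + D1 − P0) / P0 = (125.73 + 6.22 − 121.94) / 121.94 = 10.01 / 121.94 = 8.2090%
CAPM required = R_f + β·MRP = 3.58% + 0.566 × 3.30% = 5.44780%
α = realised − required = 8.2090% − 5.44780% = +2.76%

+2.76%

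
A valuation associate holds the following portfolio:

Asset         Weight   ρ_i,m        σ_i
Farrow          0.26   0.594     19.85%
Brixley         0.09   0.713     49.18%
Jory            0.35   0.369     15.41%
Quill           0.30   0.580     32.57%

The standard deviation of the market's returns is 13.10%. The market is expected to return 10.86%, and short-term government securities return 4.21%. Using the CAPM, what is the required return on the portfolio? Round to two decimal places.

11.26%

β_Farrow = 0.594 × 19.85% / 13.10% = 0.9001
β_Brixley = 0.713 × 49.18% / 13.10% = 2.6767
β_Jory = 0.369 × 15.41% / 13.10% = 0.4341
β_Quill = 0.580 × 32.57% / 13.10% = 1.4420
β_P = Σ w_i β_i = 0.26×0.9001 + 0.09×2.6767 + 0.35×0.4341 + 0.30×1.4420 = 1.0595
MRP = 10.86% − 4.21% = 6.65%
E(R_P) = R_f + β_P × MRP = 4.21% + 1.0595 × 6.65% = 11.26%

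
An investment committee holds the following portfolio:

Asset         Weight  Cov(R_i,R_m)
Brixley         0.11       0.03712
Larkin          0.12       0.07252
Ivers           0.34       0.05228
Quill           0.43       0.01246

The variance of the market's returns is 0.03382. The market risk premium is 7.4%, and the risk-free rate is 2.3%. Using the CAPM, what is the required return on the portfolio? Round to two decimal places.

10.16%

β_Brixley = 0.03712 / 0.03382 = 1.0976
β_Larkin = 0.07252 / 0.03382 = 2.1443
β_Ivers = 0.05228 / 0.03382 = 1.5458
β_Quill = 0.01246 / 0.03382 = 0.3684
β_P = Σ w_i β_i = 0.11×1.0976 + 0.12×2.1443 + 0.34×1.5458 + 0.43×0.3684 = 1.0620
E(R_P) = R_f + β_P × MRP = 2.3% + 1.0620 × 7.4% = 10.16%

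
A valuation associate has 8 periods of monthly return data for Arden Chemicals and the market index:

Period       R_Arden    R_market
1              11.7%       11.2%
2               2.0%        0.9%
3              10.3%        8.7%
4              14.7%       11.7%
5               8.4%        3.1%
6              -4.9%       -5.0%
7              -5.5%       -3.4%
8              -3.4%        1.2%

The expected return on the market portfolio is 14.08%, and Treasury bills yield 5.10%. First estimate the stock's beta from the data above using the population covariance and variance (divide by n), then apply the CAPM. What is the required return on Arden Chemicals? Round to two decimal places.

Mean R_i = (11.7 + 2.0 + 10.3 + 14.7 + 8.4 − 4.9 − 5.5 − 3.4) / 8 = 4.1625%
Mean R_m = (11.2 + 0.9 + 8.7 + 11.7 + 3.1 − 5.0 − 3.4 + 1.2) / 8 = 3.5500%
Σ(R_i − R̄_i)(R_m − R̄_m) = 341.3850  ⇒  Cov = 341.3850 / 8 = 42.6731
Σ(R_m − R̄_m)² = 285.6200  ⇒  Var(R_m) = 285.6200 / 8 = 35.7025
β = Cov / Var(R_m) = 42.6731 / 35.7025 = 1.1952
MRP = 14.08% − 5.10% = 8.98%
E(R) = R_f + β × MRP = 5.10% + 1.1952 × 8.98% = 15.83%

15.83%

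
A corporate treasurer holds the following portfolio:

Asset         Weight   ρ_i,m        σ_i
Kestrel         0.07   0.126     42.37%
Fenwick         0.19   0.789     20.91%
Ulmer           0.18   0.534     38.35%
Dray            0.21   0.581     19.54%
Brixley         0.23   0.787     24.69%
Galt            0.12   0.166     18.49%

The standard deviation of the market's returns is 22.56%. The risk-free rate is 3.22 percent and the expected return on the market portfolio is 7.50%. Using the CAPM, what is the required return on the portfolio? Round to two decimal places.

β_Kestrel = 0.126 × 42.37% / 22.56% = 0.2366
β_Fenwick = 0.789 × 20.91% / 22.56% = 0.7313
β_Ulmer = 0.534 × 38.35% / 22.56% = 0.9078
β_Dray = 0.581 × 19.54% / 22.56% = 0.5032
β_Brixley = 0.787 × 24.69% / 22.56% = 0.8613
β_Galt = 0.166 × 18.49% / 22.56% = 0.1361
β_P = Σ w_i β_i = 0.07×0.2366 + 0.19×0.7313 + 0.18×0.9078 + 0.21×0.5032 + 0.23×0.8613 + 0.12×0.1361 = 0.6390
MRP = 7.50% − 3.22% = 4.28%
E(R_P) = R_f + β_P × MRP = 3.22% + 0.6390 × 4.28% = 5.95%

5.95%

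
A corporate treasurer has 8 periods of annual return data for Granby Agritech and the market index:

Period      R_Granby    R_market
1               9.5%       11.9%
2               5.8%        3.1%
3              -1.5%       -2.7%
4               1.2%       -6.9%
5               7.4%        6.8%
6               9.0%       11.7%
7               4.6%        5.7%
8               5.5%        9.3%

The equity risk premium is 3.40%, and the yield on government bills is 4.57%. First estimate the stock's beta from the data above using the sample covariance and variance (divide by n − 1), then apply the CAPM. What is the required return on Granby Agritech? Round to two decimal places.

6.25%

Mean R_i = (9.5 + 5.8 − 1.5 + 1.2 + 7.4 + 9.0 + 4.6 + 5.5) / 8 = 5.1875%
Mean R_m = (11.9 + 3.1 − 2.7 − 6.9 + 6.8 + 11.7 + 5.7 + 9.3) / 8 = 4.8625%
Σ(R_i − R̄_i)(R_m − R̄_m) = 157.9963  ⇒  Cov = 157.9963 / 7 = 22.5709
Σ(R_m − R̄_m)² = 319.0788  ⇒  Var(R_m) = 319.0788 / 7 = 45.5827
β = Cov / Var(R_m) = 22.5709 / 45.5827 = 0.4952
E(R) = R_f + β × MRP = 4.57% + 0.4952 × 3.40% = 6.25%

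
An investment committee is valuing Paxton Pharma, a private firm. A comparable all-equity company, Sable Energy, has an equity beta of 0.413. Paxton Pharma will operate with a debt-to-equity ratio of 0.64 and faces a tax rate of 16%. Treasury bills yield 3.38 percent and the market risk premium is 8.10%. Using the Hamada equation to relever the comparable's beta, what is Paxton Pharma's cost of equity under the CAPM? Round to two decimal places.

β_L = β_U × [1 + (1 − t)(D/E)] = 0.413 × [1 + (1 − 0.16) × 0.64]
    = 0.413 × [1 + 0.84 × 0.64] = 0.413 × 1.5376 = 0.6350
E(R) = R_f + β_L × MRP = 3.38% + 0.6350 × 8.10% = 8.52%

8.52%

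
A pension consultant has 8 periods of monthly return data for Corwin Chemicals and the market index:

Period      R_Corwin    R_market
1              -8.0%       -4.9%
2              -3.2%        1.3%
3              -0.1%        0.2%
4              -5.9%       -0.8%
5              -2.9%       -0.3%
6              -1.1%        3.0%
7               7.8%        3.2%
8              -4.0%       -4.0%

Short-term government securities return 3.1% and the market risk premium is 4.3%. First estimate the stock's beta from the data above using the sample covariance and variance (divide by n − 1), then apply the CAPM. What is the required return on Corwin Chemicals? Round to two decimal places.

Mean R_i = (-8.0 − 3.2 − 0.1 − 5.9 − 2.9 − 1.1 + 7.8 − 4.0) / 8 = -2.1750%
Mean R_m = (-4.9 + 1.3 + 0.2 − 0.8 − 0.3 + 3.0 + 3.2 − 4.0) / 8 = -0.2875%
Σ(R_i − R̄_i)(R_m − R̄_m) = 73.2675  ⇒  Cov = 73.2675 / 7 = 10.4668
Σ(R_m − R̄_m)² = 61.0488  ⇒  Var(R_m) = 61.0488 / 7 = 8.7213
β = Cov / Var(R_m) = 10.4668 / 8.7213 = 1.2001
E(R) = R_f + β × MRP = 3.1% + 1.2001 × 4.3% = 8.26%

8.26%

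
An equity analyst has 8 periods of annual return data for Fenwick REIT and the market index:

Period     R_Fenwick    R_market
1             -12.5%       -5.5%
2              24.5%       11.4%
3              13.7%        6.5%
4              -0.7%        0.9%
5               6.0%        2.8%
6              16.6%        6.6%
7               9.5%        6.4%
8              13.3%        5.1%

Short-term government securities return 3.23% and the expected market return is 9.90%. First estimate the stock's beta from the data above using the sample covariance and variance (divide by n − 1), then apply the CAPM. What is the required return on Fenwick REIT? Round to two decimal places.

Mean R_i = (-12.5 + 24.5 + 13.7 − 0.7 + 6.0 + 16.6 + 9.5 + 13.3) / 8 = 8.8000%
Mean R_m = (-5.5 + 11.4 + 6.5 + 0.9 + 2.8 + 6.6 + 6.4 + 5.1) / 8 = 4.2750%
Σ(R_i − R̄_i)(R_m − R̄_m) = 390.5000  ⇒  Cov = 390.5000 / 7 = 55.7857
Σ(R_m − R̄_m)² = 175.4350  ⇒  Var(R_m) = 175.4350 / 7 = 25.0621
β = Cov / Var(R_m) = 55.7857 / 25.0621 = 2.2259
MRP = 9.90% − 3.23% = 6.67%
E(R) = R_f + β × MRP = 3.23% + 2.2259 × 6.67% = 18.08%

18.08%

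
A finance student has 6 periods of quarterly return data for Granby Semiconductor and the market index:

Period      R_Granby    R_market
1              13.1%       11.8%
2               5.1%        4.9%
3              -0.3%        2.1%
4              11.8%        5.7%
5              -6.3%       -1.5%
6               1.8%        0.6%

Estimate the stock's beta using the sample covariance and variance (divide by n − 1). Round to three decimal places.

Mean R_i = (13.1 + 5.1 − 0.3 + 11.8 − 6.3 + 1.8) / 6 = 4.2000%
Mean R_m = (11.8 + 4.9 + 2.1 + 5.7 − 1.5 + 0.6) / 6 = 3.9333%
Σ(R_i − R̄_i)(R_m − R̄_m) = 157.6100  ⇒  Cov = 157.6100 / 5 = 31.5220
Σ(R_m − R̄_m)² = 109.9333  ⇒  Var(R_m) = 109.9333 / 5 = 21.9867
β = Cov / Var(R_m) = 31.5220 / 21.9867 = 1.4337

1.434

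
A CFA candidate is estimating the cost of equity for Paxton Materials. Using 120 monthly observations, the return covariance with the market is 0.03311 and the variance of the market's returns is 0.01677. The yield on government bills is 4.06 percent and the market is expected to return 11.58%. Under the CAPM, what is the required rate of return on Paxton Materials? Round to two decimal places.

18.91%

β = Cov(R_i, R_m) / Var(R_m) = 0.03311 / 0.01677 = 1.9744
MRP = 11.58% − 4.06% = 7.52%
E(R) = R_f + β × MRP = 4.06% + 1.9744 × 7.52% = 18.91%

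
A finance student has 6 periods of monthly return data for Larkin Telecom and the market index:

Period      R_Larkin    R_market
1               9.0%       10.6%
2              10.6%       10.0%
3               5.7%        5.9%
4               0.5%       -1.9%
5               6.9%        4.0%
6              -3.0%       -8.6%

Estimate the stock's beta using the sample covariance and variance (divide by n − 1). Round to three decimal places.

0.688

Mean R_i = (9.0 + 10.6 + 5.7 + 0.5 + 6.9 − 3.0) / 6 = 4.9500%
Mean R_m = (10.6 + 10.0 + 5.9 − 1.9 + 4.0 − 8.6) / 6 = 3.3333%
Σ(R_i − R̄_i)(R_m − R̄_m) = 188.4800  ⇒  Cov = 188.4800 / 5 = 37.6960
Σ(R_m − R̄_m)² = 274.0733  ⇒  Var(R_m) = 274.0733 / 5 = 54.8147
β = Cov / Var(R_m) = 37.6960 / 54.8147 = 0.6877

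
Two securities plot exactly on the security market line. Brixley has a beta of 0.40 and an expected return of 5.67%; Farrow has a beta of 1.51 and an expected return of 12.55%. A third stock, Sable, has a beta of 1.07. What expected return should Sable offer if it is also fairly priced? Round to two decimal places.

9.82%

MRP (SML slope) = (12.55% − 5.67%) / (1.51 − 0.40) = 6.88% / 1.11 = 6.1982%
R_f (intercept) = 5.67% − 0.40 × 6.1982% = 3.1907%
E(R_Sable) = R_f + β × MRP = 3.1907% + 1.07 × 6.1982% = 9.82%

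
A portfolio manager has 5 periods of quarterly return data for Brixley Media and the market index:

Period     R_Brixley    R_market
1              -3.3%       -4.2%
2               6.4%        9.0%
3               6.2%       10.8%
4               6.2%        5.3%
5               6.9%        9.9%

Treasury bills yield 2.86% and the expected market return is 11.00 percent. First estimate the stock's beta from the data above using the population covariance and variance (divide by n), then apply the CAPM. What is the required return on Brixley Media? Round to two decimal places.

8.31%

Mean R_i = (-3.3 + 6.4 + 6.2 + 6.2 + 6.9) / 5 = 4.4800%
Mean R_m = (-4.2 + 9.0 + 10.8 + 5.3 + 9.9) / 5 = 6.1600%
Σ(R_i − R̄_i)(R_m − R̄_m) = 101.6060  ⇒  Cov = 101.6060 / 5 = 20.3212
Σ(R_m − R̄_m)² = 151.6520  ⇒  Var(R_m) = 151.6520 / 5 = 30.3304
β = Cov / Var(R_m) = 20.3212 / 30.3304 = 0.6700
MRP = 11.00% − 2.86% = 8.14%
E(R) = R_f + β × MRP = 2.86% + 0.6700 × 8.14% = 8.31%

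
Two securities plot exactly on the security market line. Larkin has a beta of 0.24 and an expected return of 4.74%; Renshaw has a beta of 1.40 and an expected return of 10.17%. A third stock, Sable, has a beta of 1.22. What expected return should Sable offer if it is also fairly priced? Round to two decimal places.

9.33%

MRP (SML slope) = (10.17% − 4.74%) / (1.40 − 0.24) = 5.43% / 1.16 = 4.6810%
R_f (intercept) = 4.74% − 0.24 × 4.6810% = 3.6166%
E(R_Sable) = R_f + β × MRP = 3.6166% + 1.22 × 4.6810% = 9.33%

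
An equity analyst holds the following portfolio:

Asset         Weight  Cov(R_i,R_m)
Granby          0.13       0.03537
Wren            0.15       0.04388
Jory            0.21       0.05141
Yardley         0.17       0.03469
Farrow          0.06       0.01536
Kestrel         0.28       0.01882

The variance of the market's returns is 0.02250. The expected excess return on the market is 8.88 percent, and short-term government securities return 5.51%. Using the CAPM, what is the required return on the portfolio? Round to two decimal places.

β_Granby = 0.03537 / 0.02250 = 1.5720
β_Wren = 0.04388 / 0.02250 = 1.9502
β_Jory = 0.05141 / 0.02250 = 2.2849
β_Yardley = 0.03469 / 0.02250 = 1.5418
β_Farrow = 0.01536 / 0.02250 = 0.6827
β_Kestrel = 0.01882 / 0.02250 = 0.8364
β_P = Σ w_i β_i = 0.13×1.5720 + 0.15×1.9502 + 0.21×2.2849 + 0.17×1.5418 + 0.06×0.6827 + 0.28×0.8364 = 1.5140
E(R_P) = R_f + β_P × MRP = 5.51% + 1.5140 × 8.88% = 18.95%

18.95%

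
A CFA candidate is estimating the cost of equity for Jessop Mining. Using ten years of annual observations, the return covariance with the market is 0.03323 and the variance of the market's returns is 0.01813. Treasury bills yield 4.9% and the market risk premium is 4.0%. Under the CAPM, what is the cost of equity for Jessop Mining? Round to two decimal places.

β = Cov(R_i, R_m) / Var(R_m) = 0.03323 / 0.01813 = 1.8329
E(R) = R_f + β × MRP = 4.9% + 1.8329 × 4.0% = 12.23%

12.23%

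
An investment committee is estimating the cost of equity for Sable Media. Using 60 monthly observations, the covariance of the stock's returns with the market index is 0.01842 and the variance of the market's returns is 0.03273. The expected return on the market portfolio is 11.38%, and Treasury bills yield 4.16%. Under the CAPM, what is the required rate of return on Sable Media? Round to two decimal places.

8.22%

β = Cov(R_i, R_m) / Var(R_m) = 0.01842 / 0.03273 = 0.5628
MRP = 11.38% − 4.16% = 7.22%
E(R) = R_f + β × MRP = 4.16% + 0.5628 × 7.22% = 8.22%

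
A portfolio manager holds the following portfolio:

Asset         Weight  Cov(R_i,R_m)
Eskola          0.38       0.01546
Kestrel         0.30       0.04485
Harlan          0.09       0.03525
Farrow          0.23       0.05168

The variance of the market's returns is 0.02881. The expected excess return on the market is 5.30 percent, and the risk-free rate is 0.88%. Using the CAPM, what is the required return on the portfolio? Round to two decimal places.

β_Eskola = 0.01546 / 0.02881 = 0.5366
β_Kestrel = 0.04485 / 0.02881 = 1.5568
β_Harlan = 0.03525 / 0.02881 = 1.2235
β_Farrow = 0.05168 / 0.02881 = 1.7938
β_P = Σ w_i β_i = 0.38×0.5366 + 0.30×1.5568 + 0.09×1.2235 + 0.23×1.7938 = 1.1936
E(R_P) = R_f + β_P × MRP = 0.88% + 1.1936 × 5.30% = 7.21%

7.21%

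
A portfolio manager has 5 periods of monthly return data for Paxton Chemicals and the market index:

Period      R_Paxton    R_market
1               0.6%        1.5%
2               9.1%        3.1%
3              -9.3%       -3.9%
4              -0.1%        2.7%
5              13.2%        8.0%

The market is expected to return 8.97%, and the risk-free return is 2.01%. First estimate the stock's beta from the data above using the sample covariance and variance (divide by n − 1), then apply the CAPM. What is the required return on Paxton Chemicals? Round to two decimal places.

Mean R_i = (0.6 + 9.1 − 9.3 − 0.1 + 13.2) / 5 = 2.7000%
Mean R_m = (1.5 + 3.1 − 3.9 + 2.7 + 8.0) / 5 = 2.2800%
Σ(R_i − R̄_i)(R_m − R̄_m) = 139.9300  ⇒  Cov = 139.9300 / 4 = 34.9825
Σ(R_m − R̄_m)² = 72.3680  ⇒  Var(R_m) = 72.3680 / 4 = 18.0920
β = Cov / Var(R_m) = 34.9825 / 18.0920 = 1.9336
MRP = 8.97% − 2.01% = 6.96%
E(R) = R_f + β × MRP = 2.01% + 1.9336 × 6.96% = 15.47%

15.47%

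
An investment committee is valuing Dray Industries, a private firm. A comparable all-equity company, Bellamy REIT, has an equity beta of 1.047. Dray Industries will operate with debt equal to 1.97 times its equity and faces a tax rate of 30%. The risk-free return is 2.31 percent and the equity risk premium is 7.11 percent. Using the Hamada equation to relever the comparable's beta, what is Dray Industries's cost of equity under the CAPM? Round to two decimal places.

β_L = β_U × [1 + (1 − t)(D/E)] = 1.047 × [1 + (1 − 0.30) × 1.97]
    = 1.047 × [1 + 0.70 × 1.97] = 1.047 × 2.3790 = 2.4908
E(R) = R_f + β_L × MRP = 2.31% + 2.4908 × 7.11% = 20.02%

20.02%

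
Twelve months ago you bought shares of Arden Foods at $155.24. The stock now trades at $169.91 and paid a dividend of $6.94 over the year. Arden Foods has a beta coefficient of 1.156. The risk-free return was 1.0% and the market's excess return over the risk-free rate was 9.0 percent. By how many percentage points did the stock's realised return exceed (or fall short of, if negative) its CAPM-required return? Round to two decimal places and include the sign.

+2.52%

Realised HPR = (P1 + D1 − P0) / P0 = (169.91 + 6.94 − 155.24) / 155.24 = 21.61 / 155.24 = 13.9204%
CAPM required = R_f + β·MRP = 1.0% + 1.156 × 9.0% = 11.4040%
α = realised − required = 13.9204% − 11.4040% = +2.52%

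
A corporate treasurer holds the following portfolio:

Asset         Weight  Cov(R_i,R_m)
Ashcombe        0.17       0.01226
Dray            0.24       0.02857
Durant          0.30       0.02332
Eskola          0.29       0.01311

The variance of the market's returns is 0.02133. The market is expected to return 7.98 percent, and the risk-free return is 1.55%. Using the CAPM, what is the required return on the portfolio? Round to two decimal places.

β_Ashcombe = 0.01226 / 0.02133 = 0.5748
β_Dray = 0.02857 / 0.02133 = 1.3394
β_Durant = 0.02332 / 0.02133 = 1.0933
β_Eskola = 0.01311 / 0.02133 = 0.6146
β_P = Σ w_i β_i = 0.17×0.5748 + 0.24×1.3394 + 0.30×1.0933 + 0.29×0.6146 = 0.9254
MRP = 7.98% − 1.55% = 6.43%
E(R_P) = R_f + β_P × MRP = 1.55% + 0.9254 × 6.43% = 7.50%

7.50%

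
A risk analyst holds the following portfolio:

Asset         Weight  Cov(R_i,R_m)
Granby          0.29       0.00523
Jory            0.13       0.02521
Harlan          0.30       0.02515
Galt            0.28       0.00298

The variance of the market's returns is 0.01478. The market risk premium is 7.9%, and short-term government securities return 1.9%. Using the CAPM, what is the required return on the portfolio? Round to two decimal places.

8.94%

β_Granby = 0.00523 / 0.01478 = 0.3539
β_Jory = 0.02521 / 0.01478 = 1.7057
β_Harlan = 0.02515 / 0.01478 = 1.7016
β_Galt = 0.00298 / 0.01478 = 0.2016
β_P = Σ w_i β_i = 0.29×0.3539 + 0.13×1.7057 + 0.30×1.7016 + 0.28×0.2016 = 0.8913
E(R_P) = R_f + β_P × MRP = 1.9% + 0.8913 × 7.9% = 8.94%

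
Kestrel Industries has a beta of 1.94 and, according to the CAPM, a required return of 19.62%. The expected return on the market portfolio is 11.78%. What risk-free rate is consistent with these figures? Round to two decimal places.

3.44%

E(R) = R_f + β(E(R_m) − R_f) = R_f(1 − β) + β·E(R_m)
19.62% = R_f × (1 − 1.94) + 1.94 × 11.78%
19.62% = R_f × -0.94 + 22.8532%
R_f = (19.62% − 22.8532%) / -0.94 = 3.44%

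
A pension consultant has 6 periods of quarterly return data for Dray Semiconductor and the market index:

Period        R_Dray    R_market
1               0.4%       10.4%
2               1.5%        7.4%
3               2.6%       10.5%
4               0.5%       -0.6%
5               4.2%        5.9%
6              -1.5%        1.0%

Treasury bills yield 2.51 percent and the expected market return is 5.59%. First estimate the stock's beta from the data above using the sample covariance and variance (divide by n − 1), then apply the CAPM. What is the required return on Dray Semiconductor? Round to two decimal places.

Mean R_i = (0.4 + 1.5 + 2.6 + 0.5 + 4.2 − 1.5) / 6 = 1.2833%
Mean R_m = (10.4 + 7.4 + 10.5 − 0.6 + 5.9 + 1.0) / 6 = 5.7667%
Σ(R_i − R̄_i)(R_m − R̄_m) = 21.1367  ⇒  Cov = 21.1367 / 5 = 4.2273
Σ(R_m − R̄_m)² = 109.8133  ⇒  Var(R_m) = 109.8133 / 5 = 21.9627
β = Cov / Var(R_m) = 4.2273 / 21.9627 = 0.1925
MRP = 5.59% − 2.51% = 3.08%
E(R) = R_f + β × MRP = 2.51% + 0.1925 × 3.08% = 3.10%

3.10%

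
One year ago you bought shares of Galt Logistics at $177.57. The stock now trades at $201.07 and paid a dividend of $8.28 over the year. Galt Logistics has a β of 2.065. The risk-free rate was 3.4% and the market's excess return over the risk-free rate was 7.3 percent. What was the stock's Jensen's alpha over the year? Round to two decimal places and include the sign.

-0.58%

Realised HPR = (P1 + D1 − P0) / P0 = (201.07 + 8.28 − 177.57) / 177.57 = 31.78 / 177.57 = 17.8972%
CAPM required = R_f + β·MRP = 3.4% + 2.065 × 7.3% = 18.4745%
α = realised − required = 17.8972% − 18.4745% = -0.58%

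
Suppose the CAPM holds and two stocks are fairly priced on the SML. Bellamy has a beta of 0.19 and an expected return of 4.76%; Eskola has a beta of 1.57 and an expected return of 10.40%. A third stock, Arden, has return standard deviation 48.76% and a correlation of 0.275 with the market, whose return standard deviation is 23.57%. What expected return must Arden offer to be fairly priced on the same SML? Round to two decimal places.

6.31%

MRP = (10.40% − 4.76%) / (1.57 − 0.19) = 4.0870%
R_f = 4.76% − 0.19 × 4.0870% = 3.9835%
β_Arden = ρ·σ_i/σ_m = 0.275 × 48.76 / 23.57 = 0.5689
E(R_Arden) = R_f + β × MRP = 3.9835% + 0.5689 × 4.0870% = 6.31%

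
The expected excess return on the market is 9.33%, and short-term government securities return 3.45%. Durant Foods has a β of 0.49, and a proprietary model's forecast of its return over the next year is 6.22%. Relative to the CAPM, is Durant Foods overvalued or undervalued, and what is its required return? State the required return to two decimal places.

Overvalued; required return 8.02%

Required return = R_f + β·MRP = 3.45% + 0.49 × 9.33% = 8.02%
Forecast 6.22% < required 8.02% → the stock plots below the SML → overvalued.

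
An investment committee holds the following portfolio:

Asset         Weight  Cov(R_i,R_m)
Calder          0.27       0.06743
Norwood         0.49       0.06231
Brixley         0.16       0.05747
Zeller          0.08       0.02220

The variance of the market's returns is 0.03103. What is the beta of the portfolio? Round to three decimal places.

β_Calder = 0.06743 / 0.03103 = 2.1731
β_Norwood = 0.06231 / 0.03103 = 2.0081
β_Brixley = 0.05747 / 0.03103 = 1.8521
β_Zeller = 0.02220 / 0.03103 = 0.7154
β_P = Σ w_i β_i = 0.27×2.1731 + 0.49×2.0081 + 0.16×1.8521 + 0.08×0.7154 = 1.9243

1.924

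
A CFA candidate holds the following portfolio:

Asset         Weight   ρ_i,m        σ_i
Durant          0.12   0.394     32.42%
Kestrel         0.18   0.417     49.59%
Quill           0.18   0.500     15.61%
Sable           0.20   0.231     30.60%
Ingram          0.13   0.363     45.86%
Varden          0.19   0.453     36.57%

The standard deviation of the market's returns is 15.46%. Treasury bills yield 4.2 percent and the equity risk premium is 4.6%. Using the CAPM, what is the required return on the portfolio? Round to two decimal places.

β_Durant = 0.394 × 32.42% / 15.46% = 0.8262
β_Kestrel = 0.417 × 49.59% / 15.46% = 1.3376
β_Quill = 0.500 × 15.61% / 15.46% = 0.5049
β_Sable = 0.231 × 30.60% / 15.46% = 0.4572
β_Ingram = 0.363 × 45.86% / 15.46% = 1.0768
β_Varden = 0.453 × 36.57% / 15.46% = 1.0716
β_P = Σ w_i β_i = 0.12×0.8262 + 0.18×1.3376 + 0.18×0.5049 + 0.20×0.4572 + 0.13×1.0768 + 0.19×1.0716 = 0.8658
E(R_P) = R_f + β_P × MRP = 4.2% + 0.8658 × 4.6% = 8.18%

8.18%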